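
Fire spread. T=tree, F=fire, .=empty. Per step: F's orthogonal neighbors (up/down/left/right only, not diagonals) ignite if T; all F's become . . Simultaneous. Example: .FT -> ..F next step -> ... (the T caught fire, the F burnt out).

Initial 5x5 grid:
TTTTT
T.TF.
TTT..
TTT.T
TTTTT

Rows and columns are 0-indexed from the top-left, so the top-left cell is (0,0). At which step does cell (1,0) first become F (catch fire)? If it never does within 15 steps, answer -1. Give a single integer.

Step 1: cell (1,0)='T' (+2 fires, +1 burnt)
Step 2: cell (1,0)='T' (+3 fires, +2 burnt)
Step 3: cell (1,0)='T' (+3 fires, +3 burnt)
Step 4: cell (1,0)='T' (+4 fires, +3 burnt)
Step 5: cell (1,0)='F' (+4 fires, +4 burnt)
  -> target ignites at step 5
Step 6: cell (1,0)='.' (+2 fires, +4 burnt)
Step 7: cell (1,0)='.' (+1 fires, +2 burnt)
Step 8: cell (1,0)='.' (+0 fires, +1 burnt)
  fire out at step 8

5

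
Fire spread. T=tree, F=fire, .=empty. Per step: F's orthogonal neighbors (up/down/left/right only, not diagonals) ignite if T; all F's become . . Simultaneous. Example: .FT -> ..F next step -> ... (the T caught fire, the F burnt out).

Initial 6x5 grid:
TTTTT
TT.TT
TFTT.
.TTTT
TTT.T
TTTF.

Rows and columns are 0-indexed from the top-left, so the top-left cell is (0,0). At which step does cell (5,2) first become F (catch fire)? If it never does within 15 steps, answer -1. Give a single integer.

Step 1: cell (5,2)='F' (+5 fires, +2 burnt)
  -> target ignites at step 1
Step 2: cell (5,2)='.' (+7 fires, +5 burnt)
Step 3: cell (5,2)='.' (+6 fires, +7 burnt)
Step 4: cell (5,2)='.' (+3 fires, +6 burnt)
Step 5: cell (5,2)='.' (+2 fires, +3 burnt)
Step 6: cell (5,2)='.' (+0 fires, +2 burnt)
  fire out at step 6

1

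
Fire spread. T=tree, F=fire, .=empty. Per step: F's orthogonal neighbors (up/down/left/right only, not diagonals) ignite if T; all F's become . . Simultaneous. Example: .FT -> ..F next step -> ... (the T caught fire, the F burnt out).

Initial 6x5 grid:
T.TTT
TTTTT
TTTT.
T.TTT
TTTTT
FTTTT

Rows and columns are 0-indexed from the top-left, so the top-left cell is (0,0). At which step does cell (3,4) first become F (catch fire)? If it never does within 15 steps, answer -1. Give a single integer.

Step 1: cell (3,4)='T' (+2 fires, +1 burnt)
Step 2: cell (3,4)='T' (+3 fires, +2 burnt)
Step 3: cell (3,4)='T' (+3 fires, +3 burnt)
Step 4: cell (3,4)='T' (+5 fires, +3 burnt)
Step 5: cell (3,4)='T' (+5 fires, +5 burnt)
Step 6: cell (3,4)='F' (+3 fires, +5 burnt)
  -> target ignites at step 6
Step 7: cell (3,4)='.' (+2 fires, +3 burnt)
Step 8: cell (3,4)='.' (+2 fires, +2 burnt)
Step 9: cell (3,4)='.' (+1 fires, +2 burnt)
Step 10: cell (3,4)='.' (+0 fires, +1 burnt)
  fire out at step 10

6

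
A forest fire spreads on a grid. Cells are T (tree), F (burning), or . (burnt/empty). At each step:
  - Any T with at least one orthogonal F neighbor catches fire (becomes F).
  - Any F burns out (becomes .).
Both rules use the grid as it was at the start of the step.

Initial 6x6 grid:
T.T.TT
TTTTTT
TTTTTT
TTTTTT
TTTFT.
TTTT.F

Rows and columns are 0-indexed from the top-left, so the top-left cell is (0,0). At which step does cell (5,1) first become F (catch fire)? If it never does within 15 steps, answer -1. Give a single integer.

Step 1: cell (5,1)='T' (+4 fires, +2 burnt)
Step 2: cell (5,1)='T' (+5 fires, +4 burnt)
Step 3: cell (5,1)='F' (+7 fires, +5 burnt)
  -> target ignites at step 3
Step 4: cell (5,1)='.' (+6 fires, +7 burnt)
Step 5: cell (5,1)='.' (+5 fires, +6 burnt)
Step 6: cell (5,1)='.' (+2 fires, +5 burnt)
Step 7: cell (5,1)='.' (+1 fires, +2 burnt)
Step 8: cell (5,1)='.' (+0 fires, +1 burnt)
  fire out at step 8

3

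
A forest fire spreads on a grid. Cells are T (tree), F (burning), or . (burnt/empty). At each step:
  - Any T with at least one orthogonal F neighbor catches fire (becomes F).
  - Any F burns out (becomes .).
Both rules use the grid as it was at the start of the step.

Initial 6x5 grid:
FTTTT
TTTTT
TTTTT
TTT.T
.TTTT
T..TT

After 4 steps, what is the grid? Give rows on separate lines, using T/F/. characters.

Step 1: 2 trees catch fire, 1 burn out
  .FTTT
  FTTTT
  TTTTT
  TTT.T
  .TTTT
  T..TT
Step 2: 3 trees catch fire, 2 burn out
  ..FTT
  .FTTT
  FTTTT
  TTT.T
  .TTTT
  T..TT
Step 3: 4 trees catch fire, 3 burn out
  ...FT
  ..FTT
  .FTTT
  FTT.T
  .TTTT
  T..TT
Step 4: 4 trees catch fire, 4 burn out
  ....F
  ...FT
  ..FTT
  .FT.T
  .TTTT
  T..TT

....F
...FT
..FTT
.FT.T
.TTTT
T..TT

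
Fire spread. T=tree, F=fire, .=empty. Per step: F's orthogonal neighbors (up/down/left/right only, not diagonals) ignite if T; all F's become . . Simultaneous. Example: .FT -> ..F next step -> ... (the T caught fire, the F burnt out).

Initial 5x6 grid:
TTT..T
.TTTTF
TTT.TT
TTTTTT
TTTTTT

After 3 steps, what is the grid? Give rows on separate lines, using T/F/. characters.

Step 1: 3 trees catch fire, 1 burn out
  TTT..F
  .TTTF.
  TTT.TF
  TTTTTT
  TTTTTT
Step 2: 3 trees catch fire, 3 burn out
  TTT...
  .TTF..
  TTT.F.
  TTTTTF
  TTTTTT
Step 3: 3 trees catch fire, 3 burn out
  TTT...
  .TF...
  TTT...
  TTTTF.
  TTTTTF

TTT...
.TF...
TTT...
TTTTF.
TTTTTF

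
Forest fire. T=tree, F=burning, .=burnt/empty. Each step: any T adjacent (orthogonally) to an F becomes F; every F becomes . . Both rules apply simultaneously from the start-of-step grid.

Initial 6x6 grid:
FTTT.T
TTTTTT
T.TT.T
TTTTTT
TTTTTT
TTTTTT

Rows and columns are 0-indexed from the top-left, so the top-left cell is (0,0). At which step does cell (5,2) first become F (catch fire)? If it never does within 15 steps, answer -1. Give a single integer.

Step 1: cell (5,2)='T' (+2 fires, +1 burnt)
Step 2: cell (5,2)='T' (+3 fires, +2 burnt)
Step 3: cell (5,2)='T' (+3 fires, +3 burnt)
Step 4: cell (5,2)='T' (+4 fires, +3 burnt)
Step 5: cell (5,2)='T' (+5 fires, +4 burnt)
Step 6: cell (5,2)='T' (+4 fires, +5 burnt)
Step 7: cell (5,2)='F' (+5 fires, +4 burnt)
  -> target ignites at step 7
Step 8: cell (5,2)='.' (+3 fires, +5 burnt)
Step 9: cell (5,2)='.' (+2 fires, +3 burnt)
Step 10: cell (5,2)='.' (+1 fires, +2 burnt)
Step 11: cell (5,2)='.' (+0 fires, +1 burnt)
  fire out at step 11

7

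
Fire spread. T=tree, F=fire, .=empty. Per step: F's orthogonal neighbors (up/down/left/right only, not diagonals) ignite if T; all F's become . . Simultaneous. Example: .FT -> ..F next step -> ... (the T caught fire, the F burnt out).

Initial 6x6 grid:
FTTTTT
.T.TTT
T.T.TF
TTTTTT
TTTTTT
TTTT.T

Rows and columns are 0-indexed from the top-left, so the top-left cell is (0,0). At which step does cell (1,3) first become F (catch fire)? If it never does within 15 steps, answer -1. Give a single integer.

Step 1: cell (1,3)='T' (+4 fires, +2 burnt)
Step 2: cell (1,3)='T' (+6 fires, +4 burnt)
Step 3: cell (1,3)='F' (+6 fires, +6 burnt)
  -> target ignites at step 3
Step 4: cell (1,3)='.' (+2 fires, +6 burnt)
Step 5: cell (1,3)='.' (+4 fires, +2 burnt)
Step 6: cell (1,3)='.' (+3 fires, +4 burnt)
Step 7: cell (1,3)='.' (+3 fires, +3 burnt)
Step 8: cell (1,3)='.' (+1 fires, +3 burnt)
Step 9: cell (1,3)='.' (+0 fires, +1 burnt)
  fire out at step 9

3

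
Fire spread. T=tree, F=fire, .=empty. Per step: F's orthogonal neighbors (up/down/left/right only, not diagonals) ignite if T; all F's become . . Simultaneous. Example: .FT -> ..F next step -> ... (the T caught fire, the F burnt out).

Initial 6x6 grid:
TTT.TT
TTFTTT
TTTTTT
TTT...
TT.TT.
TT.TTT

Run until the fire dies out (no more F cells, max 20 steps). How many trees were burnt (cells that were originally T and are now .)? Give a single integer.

Step 1: +4 fires, +1 burnt (F count now 4)
Step 2: +6 fires, +4 burnt (F count now 6)
Step 3: +6 fires, +6 burnt (F count now 6)
Step 4: +4 fires, +6 burnt (F count now 4)
Step 5: +2 fires, +4 burnt (F count now 2)
Step 6: +1 fires, +2 burnt (F count now 1)
Step 7: +0 fires, +1 burnt (F count now 0)
Fire out after step 7
Initially T: 28, now '.': 31
Total burnt (originally-T cells now '.'): 23

Answer: 23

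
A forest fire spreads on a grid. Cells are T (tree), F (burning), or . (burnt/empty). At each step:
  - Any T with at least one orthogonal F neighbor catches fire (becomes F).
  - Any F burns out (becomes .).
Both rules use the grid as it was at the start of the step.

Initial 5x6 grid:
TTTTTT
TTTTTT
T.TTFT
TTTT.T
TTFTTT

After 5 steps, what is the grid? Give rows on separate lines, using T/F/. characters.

Step 1: 6 trees catch fire, 2 burn out
  TTTTTT
  TTTTFT
  T.TF.F
  TTFT.T
  TF.FTT
Step 2: 9 trees catch fire, 6 burn out
  TTTTFT
  TTTF.F
  T.F...
  TF.F.F
  F...FT
Step 3: 5 trees catch fire, 9 burn out
  TTTF.F
  TTF...
  T.....
  F.....
  .....F
Step 4: 3 trees catch fire, 5 burn out
  TTF...
  TF....
  F.....
  ......
  ......
Step 5: 2 trees catch fire, 3 burn out
  TF....
  F.....
  ......
  ......
  ......

TF....
F.....
......
......
......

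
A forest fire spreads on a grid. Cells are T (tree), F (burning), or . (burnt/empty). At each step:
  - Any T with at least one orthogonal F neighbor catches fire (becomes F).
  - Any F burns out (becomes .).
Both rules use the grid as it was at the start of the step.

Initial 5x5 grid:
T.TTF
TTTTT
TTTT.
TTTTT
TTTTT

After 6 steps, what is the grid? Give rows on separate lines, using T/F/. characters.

Step 1: 2 trees catch fire, 1 burn out
  T.TF.
  TTTTF
  TTTT.
  TTTTT
  TTTTT
Step 2: 2 trees catch fire, 2 burn out
  T.F..
  TTTF.
  TTTT.
  TTTTT
  TTTTT
Step 3: 2 trees catch fire, 2 burn out
  T....
  TTF..
  TTTF.
  TTTTT
  TTTTT
Step 4: 3 trees catch fire, 2 burn out
  T....
  TF...
  TTF..
  TTTFT
  TTTTT
Step 5: 5 trees catch fire, 3 burn out
  T....
  F....
  TF...
  TTF.F
  TTTFT
Step 6: 5 trees catch fire, 5 burn out
  F....
  .....
  F....
  TF...
  TTF.F

F....
.....
F....
TF...
TTF.F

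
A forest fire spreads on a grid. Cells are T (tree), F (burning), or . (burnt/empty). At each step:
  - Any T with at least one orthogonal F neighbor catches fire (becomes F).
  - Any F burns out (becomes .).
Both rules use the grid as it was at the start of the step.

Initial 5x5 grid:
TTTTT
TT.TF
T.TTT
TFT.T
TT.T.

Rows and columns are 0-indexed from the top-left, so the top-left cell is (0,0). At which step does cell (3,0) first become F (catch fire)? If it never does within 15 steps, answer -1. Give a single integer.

Step 1: cell (3,0)='F' (+6 fires, +2 burnt)
  -> target ignites at step 1
Step 2: cell (3,0)='.' (+6 fires, +6 burnt)
Step 3: cell (3,0)='.' (+2 fires, +6 burnt)
Step 4: cell (3,0)='.' (+3 fires, +2 burnt)
Step 5: cell (3,0)='.' (+0 fires, +3 burnt)
  fire out at step 5

1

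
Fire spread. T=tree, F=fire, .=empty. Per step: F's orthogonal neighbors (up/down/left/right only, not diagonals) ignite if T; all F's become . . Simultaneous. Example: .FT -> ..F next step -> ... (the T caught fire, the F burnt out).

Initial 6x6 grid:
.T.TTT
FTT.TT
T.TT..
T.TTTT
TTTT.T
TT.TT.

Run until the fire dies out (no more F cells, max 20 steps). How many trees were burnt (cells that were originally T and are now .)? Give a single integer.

Step 1: +2 fires, +1 burnt (F count now 2)
Step 2: +3 fires, +2 burnt (F count now 3)
Step 3: +2 fires, +3 burnt (F count now 2)
Step 4: +4 fires, +2 burnt (F count now 4)
Step 5: +3 fires, +4 burnt (F count now 3)
Step 6: +2 fires, +3 burnt (F count now 2)
Step 7: +2 fires, +2 burnt (F count now 2)
Step 8: +2 fires, +2 burnt (F count now 2)
Step 9: +0 fires, +2 burnt (F count now 0)
Fire out after step 9
Initially T: 25, now '.': 31
Total burnt (originally-T cells now '.'): 20

Answer: 20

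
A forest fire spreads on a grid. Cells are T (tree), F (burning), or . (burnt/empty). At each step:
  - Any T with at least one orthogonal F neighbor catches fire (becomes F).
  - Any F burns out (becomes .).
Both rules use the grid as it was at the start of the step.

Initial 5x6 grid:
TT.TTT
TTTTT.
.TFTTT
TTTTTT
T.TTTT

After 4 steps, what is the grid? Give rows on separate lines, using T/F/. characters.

Step 1: 4 trees catch fire, 1 burn out
  TT.TTT
  TTFTT.
  .F.FTT
  TTFTTT
  T.TTTT
Step 2: 6 trees catch fire, 4 burn out
  TT.TTT
  TF.FT.
  ....FT
  TF.FTT
  T.FTTT
Step 3: 8 trees catch fire, 6 burn out
  TF.FTT
  F...F.
  .....F
  F...FT
  T..FTT
Step 4: 5 trees catch fire, 8 burn out
  F...FT
  ......
  ......
  .....F
  F...FT

F...FT
......
......
.....F
F...FT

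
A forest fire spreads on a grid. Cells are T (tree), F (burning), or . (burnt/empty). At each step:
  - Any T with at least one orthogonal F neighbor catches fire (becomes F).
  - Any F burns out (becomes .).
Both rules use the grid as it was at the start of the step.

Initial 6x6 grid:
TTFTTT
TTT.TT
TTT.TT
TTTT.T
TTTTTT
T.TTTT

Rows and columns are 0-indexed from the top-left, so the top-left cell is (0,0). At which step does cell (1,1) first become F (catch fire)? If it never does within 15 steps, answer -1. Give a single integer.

Step 1: cell (1,1)='T' (+3 fires, +1 burnt)
Step 2: cell (1,1)='F' (+4 fires, +3 burnt)
  -> target ignites at step 2
Step 3: cell (1,1)='.' (+5 fires, +4 burnt)
Step 4: cell (1,1)='.' (+6 fires, +5 burnt)
Step 5: cell (1,1)='.' (+5 fires, +6 burnt)
Step 6: cell (1,1)='.' (+4 fires, +5 burnt)
Step 7: cell (1,1)='.' (+3 fires, +4 burnt)
Step 8: cell (1,1)='.' (+1 fires, +3 burnt)
Step 9: cell (1,1)='.' (+0 fires, +1 burnt)
  fire out at step 9

2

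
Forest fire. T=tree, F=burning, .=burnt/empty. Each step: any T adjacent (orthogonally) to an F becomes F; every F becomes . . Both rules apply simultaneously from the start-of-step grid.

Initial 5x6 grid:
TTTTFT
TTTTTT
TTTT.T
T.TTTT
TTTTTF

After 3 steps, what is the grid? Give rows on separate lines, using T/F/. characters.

Step 1: 5 trees catch fire, 2 burn out
  TTTF.F
  TTTTFT
  TTTT.T
  T.TTTF
  TTTTF.
Step 2: 6 trees catch fire, 5 burn out
  TTF...
  TTTF.F
  TTTT.F
  T.TTF.
  TTTF..
Step 3: 5 trees catch fire, 6 burn out
  TF....
  TTF...
  TTTF..
  T.TF..
  TTF...

TF....
TTF...
TTTF..
T.TF..
TTF...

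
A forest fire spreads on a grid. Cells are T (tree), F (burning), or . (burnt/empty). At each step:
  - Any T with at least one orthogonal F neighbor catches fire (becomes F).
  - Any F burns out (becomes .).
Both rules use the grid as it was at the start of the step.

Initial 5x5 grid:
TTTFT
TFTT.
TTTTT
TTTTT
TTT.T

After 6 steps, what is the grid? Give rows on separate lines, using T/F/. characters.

Step 1: 7 trees catch fire, 2 burn out
  TFF.F
  F.FF.
  TFTTT
  TTTTT
  TTT.T
Step 2: 5 trees catch fire, 7 burn out
  F....
  .....
  F.FFT
  TFTTT
  TTT.T
Step 3: 5 trees catch fire, 5 burn out
  .....
  .....
  ....F
  F.FFT
  TFT.T
Step 4: 3 trees catch fire, 5 burn out
  .....
  .....
  .....
  ....F
  F.F.T
Step 5: 1 trees catch fire, 3 burn out
  .....
  .....
  .....
  .....
  ....F
Step 6: 0 trees catch fire, 1 burn out
  .....
  .....
  .....
  .....
  .....

.....
.....
.....
.....
.....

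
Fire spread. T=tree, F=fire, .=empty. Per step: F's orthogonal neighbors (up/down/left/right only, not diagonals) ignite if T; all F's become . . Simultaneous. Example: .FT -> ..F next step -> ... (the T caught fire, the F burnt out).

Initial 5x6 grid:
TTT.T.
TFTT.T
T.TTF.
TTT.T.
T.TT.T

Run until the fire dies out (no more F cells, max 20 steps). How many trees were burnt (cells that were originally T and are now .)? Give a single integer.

Step 1: +5 fires, +2 burnt (F count now 5)
Step 2: +5 fires, +5 burnt (F count now 5)
Step 3: +2 fires, +5 burnt (F count now 2)
Step 4: +3 fires, +2 burnt (F count now 3)
Step 5: +1 fires, +3 burnt (F count now 1)
Step 6: +0 fires, +1 burnt (F count now 0)
Fire out after step 6
Initially T: 19, now '.': 27
Total burnt (originally-T cells now '.'): 16

Answer: 16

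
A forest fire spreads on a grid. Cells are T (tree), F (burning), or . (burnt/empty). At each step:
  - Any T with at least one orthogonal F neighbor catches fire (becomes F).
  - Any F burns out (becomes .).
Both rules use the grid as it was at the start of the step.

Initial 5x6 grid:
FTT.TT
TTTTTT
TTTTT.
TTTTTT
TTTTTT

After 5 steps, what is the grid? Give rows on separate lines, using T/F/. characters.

Step 1: 2 trees catch fire, 1 burn out
  .FT.TT
  FTTTTT
  TTTTT.
  TTTTTT
  TTTTTT
Step 2: 3 trees catch fire, 2 burn out
  ..F.TT
  .FTTTT
  FTTTT.
  TTTTTT
  TTTTTT
Step 3: 3 trees catch fire, 3 burn out
  ....TT
  ..FTTT
  .FTTT.
  FTTTTT
  TTTTTT
Step 4: 4 trees catch fire, 3 burn out
  ....TT
  ...FTT
  ..FTT.
  .FTTTT
  FTTTTT
Step 5: 4 trees catch fire, 4 burn out
  ....TT
  ....FT
  ...FT.
  ..FTTT
  .FTTTT

....TT
....FT
...FT.
..FTTT
.FTTTT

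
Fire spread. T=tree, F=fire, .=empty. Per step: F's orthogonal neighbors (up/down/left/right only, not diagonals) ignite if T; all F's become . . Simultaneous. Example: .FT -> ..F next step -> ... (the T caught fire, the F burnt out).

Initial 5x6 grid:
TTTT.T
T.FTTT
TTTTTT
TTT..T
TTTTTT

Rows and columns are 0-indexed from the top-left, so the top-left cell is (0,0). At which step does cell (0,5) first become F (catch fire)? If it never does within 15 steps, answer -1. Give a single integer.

Step 1: cell (0,5)='T' (+3 fires, +1 burnt)
Step 2: cell (0,5)='T' (+6 fires, +3 burnt)
Step 3: cell (0,5)='T' (+6 fires, +6 burnt)
Step 4: cell (0,5)='F' (+6 fires, +6 burnt)
  -> target ignites at step 4
Step 5: cell (0,5)='.' (+3 fires, +6 burnt)
Step 6: cell (0,5)='.' (+1 fires, +3 burnt)
Step 7: cell (0,5)='.' (+0 fires, +1 burnt)
  fire out at step 7

4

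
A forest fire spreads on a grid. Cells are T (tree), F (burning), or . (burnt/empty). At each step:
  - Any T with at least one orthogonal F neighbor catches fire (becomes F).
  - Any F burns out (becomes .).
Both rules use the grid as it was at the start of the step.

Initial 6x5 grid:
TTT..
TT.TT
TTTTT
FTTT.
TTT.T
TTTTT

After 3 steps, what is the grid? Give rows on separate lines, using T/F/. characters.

Step 1: 3 trees catch fire, 1 burn out
  TTT..
  TT.TT
  FTTTT
  .FTT.
  FTT.T
  TTTTT
Step 2: 5 trees catch fire, 3 burn out
  TTT..
  FT.TT
  .FTTT
  ..FT.
  .FT.T
  FTTTT
Step 3: 6 trees catch fire, 5 burn out
  FTT..
  .F.TT
  ..FTT
  ...F.
  ..F.T
  .FTTT

FTT..
.F.TT
..FTT
...F.
..F.T
.FTTT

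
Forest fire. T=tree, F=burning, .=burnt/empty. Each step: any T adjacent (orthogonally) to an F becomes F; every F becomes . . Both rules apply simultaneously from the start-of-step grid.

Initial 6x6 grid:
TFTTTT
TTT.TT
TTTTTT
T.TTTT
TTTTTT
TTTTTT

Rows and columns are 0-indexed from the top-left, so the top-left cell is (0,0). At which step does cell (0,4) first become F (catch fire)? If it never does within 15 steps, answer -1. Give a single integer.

Step 1: cell (0,4)='T' (+3 fires, +1 burnt)
Step 2: cell (0,4)='T' (+4 fires, +3 burnt)
Step 3: cell (0,4)='F' (+3 fires, +4 burnt)
  -> target ignites at step 3
Step 4: cell (0,4)='.' (+5 fires, +3 burnt)
Step 5: cell (0,4)='.' (+5 fires, +5 burnt)
Step 6: cell (0,4)='.' (+6 fires, +5 burnt)
Step 7: cell (0,4)='.' (+4 fires, +6 burnt)
Step 8: cell (0,4)='.' (+2 fires, +4 burnt)
Step 9: cell (0,4)='.' (+1 fires, +2 burnt)
Step 10: cell (0,4)='.' (+0 fires, +1 burnt)
  fire out at step 10

3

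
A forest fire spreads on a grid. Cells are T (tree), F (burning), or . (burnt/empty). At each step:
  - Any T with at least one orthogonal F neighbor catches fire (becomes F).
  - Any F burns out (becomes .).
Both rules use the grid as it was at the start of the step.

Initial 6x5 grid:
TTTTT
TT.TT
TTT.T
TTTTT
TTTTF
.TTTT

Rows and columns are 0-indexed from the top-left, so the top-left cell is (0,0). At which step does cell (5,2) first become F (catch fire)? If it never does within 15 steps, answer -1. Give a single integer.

Step 1: cell (5,2)='T' (+3 fires, +1 burnt)
Step 2: cell (5,2)='T' (+4 fires, +3 burnt)
Step 3: cell (5,2)='F' (+4 fires, +4 burnt)
  -> target ignites at step 3
Step 4: cell (5,2)='.' (+6 fires, +4 burnt)
Step 5: cell (5,2)='.' (+3 fires, +6 burnt)
Step 6: cell (5,2)='.' (+3 fires, +3 burnt)
Step 7: cell (5,2)='.' (+2 fires, +3 burnt)
Step 8: cell (5,2)='.' (+1 fires, +2 burnt)
Step 9: cell (5,2)='.' (+0 fires, +1 burnt)
  fire out at step 9

3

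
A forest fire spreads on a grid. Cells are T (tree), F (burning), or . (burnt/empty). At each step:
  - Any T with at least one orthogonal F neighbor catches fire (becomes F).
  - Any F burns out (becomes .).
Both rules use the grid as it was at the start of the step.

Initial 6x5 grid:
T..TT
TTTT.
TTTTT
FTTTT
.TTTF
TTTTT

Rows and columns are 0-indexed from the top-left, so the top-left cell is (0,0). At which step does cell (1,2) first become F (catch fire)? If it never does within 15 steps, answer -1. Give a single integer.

Step 1: cell (1,2)='T' (+5 fires, +2 burnt)
Step 2: cell (1,2)='T' (+8 fires, +5 burnt)
Step 3: cell (1,2)='T' (+6 fires, +8 burnt)
Step 4: cell (1,2)='F' (+3 fires, +6 burnt)
  -> target ignites at step 4
Step 5: cell (1,2)='.' (+1 fires, +3 burnt)
Step 6: cell (1,2)='.' (+1 fires, +1 burnt)
Step 7: cell (1,2)='.' (+0 fires, +1 burnt)
  fire out at step 7

4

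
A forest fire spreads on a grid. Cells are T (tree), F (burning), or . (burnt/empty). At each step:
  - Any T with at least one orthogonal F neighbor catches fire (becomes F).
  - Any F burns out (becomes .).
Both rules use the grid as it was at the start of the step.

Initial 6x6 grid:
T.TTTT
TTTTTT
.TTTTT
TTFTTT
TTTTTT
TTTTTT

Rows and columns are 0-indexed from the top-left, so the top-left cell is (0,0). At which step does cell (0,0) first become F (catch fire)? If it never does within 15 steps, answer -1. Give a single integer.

Step 1: cell (0,0)='T' (+4 fires, +1 burnt)
Step 2: cell (0,0)='T' (+8 fires, +4 burnt)
Step 3: cell (0,0)='T' (+9 fires, +8 burnt)
Step 4: cell (0,0)='T' (+7 fires, +9 burnt)
Step 5: cell (0,0)='F' (+4 fires, +7 burnt)
  -> target ignites at step 5
Step 6: cell (0,0)='.' (+1 fires, +4 burnt)
Step 7: cell (0,0)='.' (+0 fires, +1 burnt)
  fire out at step 7

5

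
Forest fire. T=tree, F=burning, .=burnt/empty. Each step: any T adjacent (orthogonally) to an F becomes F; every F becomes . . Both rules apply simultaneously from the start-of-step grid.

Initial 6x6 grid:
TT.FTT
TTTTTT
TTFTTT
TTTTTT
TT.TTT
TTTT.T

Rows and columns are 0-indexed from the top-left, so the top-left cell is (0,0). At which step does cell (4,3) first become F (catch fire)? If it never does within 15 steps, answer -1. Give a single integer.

Step 1: cell (4,3)='T' (+6 fires, +2 burnt)
Step 2: cell (4,3)='T' (+7 fires, +6 burnt)
Step 3: cell (4,3)='F' (+8 fires, +7 burnt)
  -> target ignites at step 3
Step 4: cell (4,3)='.' (+6 fires, +8 burnt)
Step 5: cell (4,3)='.' (+3 fires, +6 burnt)
Step 6: cell (4,3)='.' (+1 fires, +3 burnt)
Step 7: cell (4,3)='.' (+0 fires, +1 burnt)
  fire out at step 7

3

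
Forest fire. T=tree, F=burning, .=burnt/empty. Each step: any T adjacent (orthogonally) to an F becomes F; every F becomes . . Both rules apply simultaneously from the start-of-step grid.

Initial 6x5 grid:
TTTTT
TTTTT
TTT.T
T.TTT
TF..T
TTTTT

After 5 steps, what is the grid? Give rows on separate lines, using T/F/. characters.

Step 1: 2 trees catch fire, 1 burn out
  TTTTT
  TTTTT
  TTT.T
  T.TTT
  F...T
  TFTTT
Step 2: 3 trees catch fire, 2 burn out
  TTTTT
  TTTTT
  TTT.T
  F.TTT
  ....T
  F.FTT
Step 3: 2 trees catch fire, 3 burn out
  TTTTT
  TTTTT
  FTT.T
  ..TTT
  ....T
  ...FT
Step 4: 3 trees catch fire, 2 burn out
  TTTTT
  FTTTT
  .FT.T
  ..TTT
  ....T
  ....F
Step 5: 4 trees catch fire, 3 burn out
  FTTTT
  .FTTT
  ..F.T
  ..TTT
  ....F
  .....

FTTTT
.FTTT
..F.T
..TTT
....F
.....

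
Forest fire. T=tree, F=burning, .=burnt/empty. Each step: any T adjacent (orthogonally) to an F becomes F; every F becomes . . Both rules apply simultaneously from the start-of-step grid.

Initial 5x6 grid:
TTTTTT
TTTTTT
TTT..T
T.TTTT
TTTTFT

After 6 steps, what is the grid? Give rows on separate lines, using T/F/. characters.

Step 1: 3 trees catch fire, 1 burn out
  TTTTTT
  TTTTTT
  TTT..T
  T.TTFT
  TTTF.F
Step 2: 3 trees catch fire, 3 burn out
  TTTTTT
  TTTTTT
  TTT..T
  T.TF.F
  TTF...
Step 3: 3 trees catch fire, 3 burn out
  TTTTTT
  TTTTTT
  TTT..F
  T.F...
  TF....
Step 4: 3 trees catch fire, 3 burn out
  TTTTTT
  TTTTTF
  TTF...
  T.....
  F.....
Step 5: 5 trees catch fire, 3 burn out
  TTTTTF
  TTFTF.
  TF....
  F.....
  ......
Step 6: 5 trees catch fire, 5 burn out
  TTFTF.
  TF.F..
  F.....
  ......
  ......

TTFTF.
TF.F..
F.....
......
......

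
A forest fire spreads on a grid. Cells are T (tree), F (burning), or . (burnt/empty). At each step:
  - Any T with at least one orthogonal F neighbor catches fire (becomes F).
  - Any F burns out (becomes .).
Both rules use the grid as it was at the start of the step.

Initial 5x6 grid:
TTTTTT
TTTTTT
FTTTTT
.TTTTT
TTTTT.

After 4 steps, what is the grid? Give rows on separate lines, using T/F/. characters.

Step 1: 2 trees catch fire, 1 burn out
  TTTTTT
  FTTTTT
  .FTTTT
  .TTTTT
  TTTTT.
Step 2: 4 trees catch fire, 2 burn out
  FTTTTT
  .FTTTT
  ..FTTT
  .FTTTT
  TTTTT.
Step 3: 5 trees catch fire, 4 burn out
  .FTTTT
  ..FTTT
  ...FTT
  ..FTTT
  TFTTT.
Step 4: 6 trees catch fire, 5 burn out
  ..FTTT
  ...FTT
  ....FT
  ...FTT
  F.FTT.

..FTTT
...FTT
....FT
...FTT
F.FTT.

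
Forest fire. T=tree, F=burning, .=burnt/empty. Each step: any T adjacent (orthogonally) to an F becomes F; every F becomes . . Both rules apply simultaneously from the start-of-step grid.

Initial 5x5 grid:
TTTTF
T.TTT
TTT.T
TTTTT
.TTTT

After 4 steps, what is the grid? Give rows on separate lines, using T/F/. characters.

Step 1: 2 trees catch fire, 1 burn out
  TTTF.
  T.TTF
  TTT.T
  TTTTT
  .TTTT
Step 2: 3 trees catch fire, 2 burn out
  TTF..
  T.TF.
  TTT.F
  TTTTT
  .TTTT
Step 3: 3 trees catch fire, 3 burn out
  TF...
  T.F..
  TTT..
  TTTTF
  .TTTT
Step 4: 4 trees catch fire, 3 burn out
  F....
  T....
  TTF..
  TTTF.
  .TTTF

F....
T....
TTF..
TTTF.
.TTTF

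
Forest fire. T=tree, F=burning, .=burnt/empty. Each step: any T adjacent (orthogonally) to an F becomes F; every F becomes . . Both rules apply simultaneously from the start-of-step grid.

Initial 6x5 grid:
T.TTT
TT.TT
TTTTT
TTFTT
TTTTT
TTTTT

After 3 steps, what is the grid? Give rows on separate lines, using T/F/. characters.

Step 1: 4 trees catch fire, 1 burn out
  T.TTT
  TT.TT
  TTFTT
  TF.FT
  TTFTT
  TTTTT
Step 2: 7 trees catch fire, 4 burn out
  T.TTT
  TT.TT
  TF.FT
  F...F
  TF.FT
  TTFTT
Step 3: 8 trees catch fire, 7 burn out
  T.TTT
  TF.FT
  F...F
  .....
  F...F
  TF.FT

T.TTT
TF.FT
F...F
.....
F...F
TF.FT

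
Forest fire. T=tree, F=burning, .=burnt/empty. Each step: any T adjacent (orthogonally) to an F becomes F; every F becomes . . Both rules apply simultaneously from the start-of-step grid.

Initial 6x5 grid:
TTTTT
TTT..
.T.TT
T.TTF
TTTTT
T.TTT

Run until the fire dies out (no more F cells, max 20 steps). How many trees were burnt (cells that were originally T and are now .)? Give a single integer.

Step 1: +3 fires, +1 burnt (F count now 3)
Step 2: +4 fires, +3 burnt (F count now 4)
Step 3: +2 fires, +4 burnt (F count now 2)
Step 4: +2 fires, +2 burnt (F count now 2)
Step 5: +1 fires, +2 burnt (F count now 1)
Step 6: +2 fires, +1 burnt (F count now 2)
Step 7: +0 fires, +2 burnt (F count now 0)
Fire out after step 7
Initially T: 23, now '.': 21
Total burnt (originally-T cells now '.'): 14

Answer: 14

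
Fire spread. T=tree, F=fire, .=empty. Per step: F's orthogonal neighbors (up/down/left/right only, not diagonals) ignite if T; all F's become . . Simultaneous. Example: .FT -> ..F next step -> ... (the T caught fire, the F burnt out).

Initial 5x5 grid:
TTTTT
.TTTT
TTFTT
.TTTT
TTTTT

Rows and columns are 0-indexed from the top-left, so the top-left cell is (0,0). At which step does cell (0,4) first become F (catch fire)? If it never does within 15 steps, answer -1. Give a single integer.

Step 1: cell (0,4)='T' (+4 fires, +1 burnt)
Step 2: cell (0,4)='T' (+8 fires, +4 burnt)
Step 3: cell (0,4)='T' (+6 fires, +8 burnt)
Step 4: cell (0,4)='F' (+4 fires, +6 burnt)
  -> target ignites at step 4
Step 5: cell (0,4)='.' (+0 fires, +4 burnt)
  fire out at step 5

4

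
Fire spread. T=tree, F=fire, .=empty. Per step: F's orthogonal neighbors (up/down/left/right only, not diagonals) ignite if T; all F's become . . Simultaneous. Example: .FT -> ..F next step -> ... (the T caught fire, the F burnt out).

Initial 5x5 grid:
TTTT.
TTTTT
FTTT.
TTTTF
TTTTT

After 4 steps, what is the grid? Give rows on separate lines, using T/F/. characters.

Step 1: 5 trees catch fire, 2 burn out
  TTTT.
  FTTTT
  .FTT.
  FTTF.
  TTTTF
Step 2: 8 trees catch fire, 5 burn out
  FTTT.
  .FTTT
  ..FF.
  .FF..
  FTTF.
Step 3: 5 trees catch fire, 8 burn out
  .FTT.
  ..FFT
  .....
  .....
  .FF..
Step 4: 3 trees catch fire, 5 burn out
  ..FF.
  ....F
  .....
  .....
  .....

..FF.
....F
.....
.....
.....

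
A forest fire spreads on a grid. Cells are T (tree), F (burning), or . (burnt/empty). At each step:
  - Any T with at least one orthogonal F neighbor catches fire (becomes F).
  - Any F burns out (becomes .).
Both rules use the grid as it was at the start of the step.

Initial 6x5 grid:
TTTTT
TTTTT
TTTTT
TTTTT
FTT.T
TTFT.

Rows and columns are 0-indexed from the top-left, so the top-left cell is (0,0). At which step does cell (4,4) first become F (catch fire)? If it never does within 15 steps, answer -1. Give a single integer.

Step 1: cell (4,4)='T' (+6 fires, +2 burnt)
Step 2: cell (4,4)='T' (+3 fires, +6 burnt)
Step 3: cell (4,4)='T' (+4 fires, +3 burnt)
Step 4: cell (4,4)='T' (+5 fires, +4 burnt)
Step 5: cell (4,4)='F' (+5 fires, +5 burnt)
  -> target ignites at step 5
Step 6: cell (4,4)='.' (+2 fires, +5 burnt)
Step 7: cell (4,4)='.' (+1 fires, +2 burnt)
Step 8: cell (4,4)='.' (+0 fires, +1 burnt)
  fire out at step 8

5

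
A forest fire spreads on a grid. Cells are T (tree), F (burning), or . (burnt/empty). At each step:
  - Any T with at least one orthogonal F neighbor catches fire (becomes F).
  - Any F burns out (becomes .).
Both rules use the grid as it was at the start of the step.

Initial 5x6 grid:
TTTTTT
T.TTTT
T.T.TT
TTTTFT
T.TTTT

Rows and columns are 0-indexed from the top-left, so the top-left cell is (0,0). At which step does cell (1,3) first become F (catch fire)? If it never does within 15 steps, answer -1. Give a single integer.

Step 1: cell (1,3)='T' (+4 fires, +1 burnt)
Step 2: cell (1,3)='T' (+5 fires, +4 burnt)
Step 3: cell (1,3)='F' (+6 fires, +5 burnt)
  -> target ignites at step 3
Step 4: cell (1,3)='.' (+4 fires, +6 burnt)
Step 5: cell (1,3)='.' (+3 fires, +4 burnt)
Step 6: cell (1,3)='.' (+2 fires, +3 burnt)
Step 7: cell (1,3)='.' (+1 fires, +2 burnt)
Step 8: cell (1,3)='.' (+0 fires, +1 burnt)
  fire out at step 8

3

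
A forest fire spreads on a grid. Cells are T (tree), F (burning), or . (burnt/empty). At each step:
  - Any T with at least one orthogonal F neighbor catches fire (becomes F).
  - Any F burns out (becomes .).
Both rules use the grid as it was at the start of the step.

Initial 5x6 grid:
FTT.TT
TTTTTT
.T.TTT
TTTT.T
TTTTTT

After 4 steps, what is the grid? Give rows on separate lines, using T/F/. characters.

Step 1: 2 trees catch fire, 1 burn out
  .FT.TT
  FTTTTT
  .T.TTT
  TTTT.T
  TTTTTT
Step 2: 2 trees catch fire, 2 burn out
  ..F.TT
  .FTTTT
  .T.TTT
  TTTT.T
  TTTTTT
Step 3: 2 trees catch fire, 2 burn out
  ....TT
  ..FTTT
  .F.TTT
  TTTT.T
  TTTTTT
Step 4: 2 trees catch fire, 2 burn out
  ....TT
  ...FTT
  ...TTT
  TFTT.T
  TTTTTT

....TT
...FTT
...TTT
TFTT.T
TTTTTT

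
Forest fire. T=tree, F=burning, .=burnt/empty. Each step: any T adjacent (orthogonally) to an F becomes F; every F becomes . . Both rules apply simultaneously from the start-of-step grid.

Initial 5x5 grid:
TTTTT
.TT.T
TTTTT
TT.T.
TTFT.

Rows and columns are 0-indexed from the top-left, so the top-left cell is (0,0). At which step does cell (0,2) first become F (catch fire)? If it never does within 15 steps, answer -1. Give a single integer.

Step 1: cell (0,2)='T' (+2 fires, +1 burnt)
Step 2: cell (0,2)='T' (+3 fires, +2 burnt)
Step 3: cell (0,2)='T' (+3 fires, +3 burnt)
Step 4: cell (0,2)='T' (+4 fires, +3 burnt)
Step 5: cell (0,2)='T' (+3 fires, +4 burnt)
Step 6: cell (0,2)='F' (+3 fires, +3 burnt)
  -> target ignites at step 6
Step 7: cell (0,2)='.' (+1 fires, +3 burnt)
Step 8: cell (0,2)='.' (+0 fires, +1 burnt)
  fire out at step 8

6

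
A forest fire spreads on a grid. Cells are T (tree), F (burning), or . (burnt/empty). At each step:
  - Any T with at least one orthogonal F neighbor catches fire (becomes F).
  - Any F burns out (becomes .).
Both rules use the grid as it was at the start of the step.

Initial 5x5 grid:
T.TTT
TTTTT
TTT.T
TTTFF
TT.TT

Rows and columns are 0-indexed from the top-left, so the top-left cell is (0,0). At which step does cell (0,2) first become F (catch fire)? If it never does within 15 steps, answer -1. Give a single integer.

Step 1: cell (0,2)='T' (+4 fires, +2 burnt)
Step 2: cell (0,2)='T' (+3 fires, +4 burnt)
Step 3: cell (0,2)='T' (+6 fires, +3 burnt)
Step 4: cell (0,2)='F' (+5 fires, +6 burnt)
  -> target ignites at step 4
Step 5: cell (0,2)='.' (+1 fires, +5 burnt)
Step 6: cell (0,2)='.' (+1 fires, +1 burnt)
Step 7: cell (0,2)='.' (+0 fires, +1 burnt)
  fire out at step 7

4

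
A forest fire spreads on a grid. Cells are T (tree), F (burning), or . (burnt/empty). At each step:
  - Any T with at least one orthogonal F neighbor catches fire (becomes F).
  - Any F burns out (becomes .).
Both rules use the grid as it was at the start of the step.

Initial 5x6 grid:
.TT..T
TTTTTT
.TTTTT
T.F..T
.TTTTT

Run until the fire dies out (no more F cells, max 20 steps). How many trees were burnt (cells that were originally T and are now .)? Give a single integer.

Answer: 20

Derivation:
Step 1: +2 fires, +1 burnt (F count now 2)
Step 2: +5 fires, +2 burnt (F count now 5)
Step 3: +5 fires, +5 burnt (F count now 5)
Step 4: +5 fires, +5 burnt (F count now 5)
Step 5: +2 fires, +5 burnt (F count now 2)
Step 6: +1 fires, +2 burnt (F count now 1)
Step 7: +0 fires, +1 burnt (F count now 0)
Fire out after step 7
Initially T: 21, now '.': 29
Total burnt (originally-T cells now '.'): 20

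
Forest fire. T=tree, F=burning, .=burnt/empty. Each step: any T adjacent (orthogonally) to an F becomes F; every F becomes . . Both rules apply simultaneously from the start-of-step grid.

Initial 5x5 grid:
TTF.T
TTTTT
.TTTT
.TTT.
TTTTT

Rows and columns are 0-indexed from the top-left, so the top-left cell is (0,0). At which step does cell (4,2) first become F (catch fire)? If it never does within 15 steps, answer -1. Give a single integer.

Step 1: cell (4,2)='T' (+2 fires, +1 burnt)
Step 2: cell (4,2)='T' (+4 fires, +2 burnt)
Step 3: cell (4,2)='T' (+5 fires, +4 burnt)
Step 4: cell (4,2)='F' (+5 fires, +5 burnt)
  -> target ignites at step 4
Step 5: cell (4,2)='.' (+2 fires, +5 burnt)
Step 6: cell (4,2)='.' (+2 fires, +2 burnt)
Step 7: cell (4,2)='.' (+0 fires, +2 burnt)
  fire out at step 7

4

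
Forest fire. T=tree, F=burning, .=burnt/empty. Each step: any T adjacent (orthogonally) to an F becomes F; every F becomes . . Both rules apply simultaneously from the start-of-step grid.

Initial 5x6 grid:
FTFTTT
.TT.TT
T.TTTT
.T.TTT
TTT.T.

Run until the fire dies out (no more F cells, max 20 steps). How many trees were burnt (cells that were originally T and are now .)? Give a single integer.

Answer: 16

Derivation:
Step 1: +3 fires, +2 burnt (F count now 3)
Step 2: +3 fires, +3 burnt (F count now 3)
Step 3: +3 fires, +3 burnt (F count now 3)
Step 4: +3 fires, +3 burnt (F count now 3)
Step 5: +2 fires, +3 burnt (F count now 2)
Step 6: +2 fires, +2 burnt (F count now 2)
Step 7: +0 fires, +2 burnt (F count now 0)
Fire out after step 7
Initially T: 21, now '.': 25
Total burnt (originally-T cells now '.'): 16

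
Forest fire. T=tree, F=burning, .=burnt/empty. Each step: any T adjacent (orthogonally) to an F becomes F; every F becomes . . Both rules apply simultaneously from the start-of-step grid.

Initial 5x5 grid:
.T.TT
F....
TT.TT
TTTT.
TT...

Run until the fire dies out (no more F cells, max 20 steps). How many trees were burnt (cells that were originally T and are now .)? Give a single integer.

Answer: 10

Derivation:
Step 1: +1 fires, +1 burnt (F count now 1)
Step 2: +2 fires, +1 burnt (F count now 2)
Step 3: +2 fires, +2 burnt (F count now 2)
Step 4: +2 fires, +2 burnt (F count now 2)
Step 5: +1 fires, +2 burnt (F count now 1)
Step 6: +1 fires, +1 burnt (F count now 1)
Step 7: +1 fires, +1 burnt (F count now 1)
Step 8: +0 fires, +1 burnt (F count now 0)
Fire out after step 8
Initially T: 13, now '.': 22
Total burnt (originally-T cells now '.'): 10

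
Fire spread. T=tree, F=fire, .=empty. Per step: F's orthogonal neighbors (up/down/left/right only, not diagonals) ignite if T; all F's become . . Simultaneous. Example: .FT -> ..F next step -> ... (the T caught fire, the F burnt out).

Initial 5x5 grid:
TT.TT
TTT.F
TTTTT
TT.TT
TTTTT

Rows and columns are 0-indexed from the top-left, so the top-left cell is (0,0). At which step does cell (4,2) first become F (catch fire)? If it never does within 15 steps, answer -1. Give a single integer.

Step 1: cell (4,2)='T' (+2 fires, +1 burnt)
Step 2: cell (4,2)='T' (+3 fires, +2 burnt)
Step 3: cell (4,2)='T' (+3 fires, +3 burnt)
Step 4: cell (4,2)='T' (+3 fires, +3 burnt)
Step 5: cell (4,2)='F' (+4 fires, +3 burnt)
  -> target ignites at step 5
Step 6: cell (4,2)='.' (+4 fires, +4 burnt)
Step 7: cell (4,2)='.' (+2 fires, +4 burnt)
Step 8: cell (4,2)='.' (+0 fires, +2 burnt)
  fire out at step 8

5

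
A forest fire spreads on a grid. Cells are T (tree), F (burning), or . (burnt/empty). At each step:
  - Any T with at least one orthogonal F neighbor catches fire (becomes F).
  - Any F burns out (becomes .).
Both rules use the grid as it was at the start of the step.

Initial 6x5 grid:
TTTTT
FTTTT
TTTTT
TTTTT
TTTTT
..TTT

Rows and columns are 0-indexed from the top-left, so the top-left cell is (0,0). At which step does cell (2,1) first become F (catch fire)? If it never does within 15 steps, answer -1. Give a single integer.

Step 1: cell (2,1)='T' (+3 fires, +1 burnt)
Step 2: cell (2,1)='F' (+4 fires, +3 burnt)
  -> target ignites at step 2
Step 3: cell (2,1)='.' (+5 fires, +4 burnt)
Step 4: cell (2,1)='.' (+5 fires, +5 burnt)
Step 5: cell (2,1)='.' (+4 fires, +5 burnt)
Step 6: cell (2,1)='.' (+3 fires, +4 burnt)
Step 7: cell (2,1)='.' (+2 fires, +3 burnt)
Step 8: cell (2,1)='.' (+1 fires, +2 burnt)
Step 9: cell (2,1)='.' (+0 fires, +1 burnt)
  fire out at step 9

2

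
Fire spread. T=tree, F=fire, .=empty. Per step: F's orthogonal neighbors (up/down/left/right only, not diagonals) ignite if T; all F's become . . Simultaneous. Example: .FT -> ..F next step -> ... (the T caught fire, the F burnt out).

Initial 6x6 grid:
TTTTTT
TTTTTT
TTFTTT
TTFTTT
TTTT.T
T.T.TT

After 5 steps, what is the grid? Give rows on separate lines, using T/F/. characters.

Step 1: 6 trees catch fire, 2 burn out
  TTTTTT
  TTFTTT
  TF.FTT
  TF.FTT
  TTFT.T
  T.T.TT
Step 2: 10 trees catch fire, 6 burn out
  TTFTTT
  TF.FTT
  F...FT
  F...FT
  TF.F.T
  T.F.TT
Step 3: 7 trees catch fire, 10 burn out
  TF.FTT
  F...FT
  .....F
  .....F
  F....T
  T...TT
Step 4: 5 trees catch fire, 7 burn out
  F...FT
  .....F
  ......
  ......
  .....F
  F...TT
Step 5: 2 trees catch fire, 5 burn out
  .....F
  ......
  ......
  ......
  ......
  ....TF

.....F
......
......
......
......
....TF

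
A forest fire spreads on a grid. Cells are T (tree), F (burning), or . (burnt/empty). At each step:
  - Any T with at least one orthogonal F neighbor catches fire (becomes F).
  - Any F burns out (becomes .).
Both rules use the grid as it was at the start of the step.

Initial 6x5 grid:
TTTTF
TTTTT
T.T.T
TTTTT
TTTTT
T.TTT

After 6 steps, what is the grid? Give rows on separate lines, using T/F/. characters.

Step 1: 2 trees catch fire, 1 burn out
  TTTF.
  TTTTF
  T.T.T
  TTTTT
  TTTTT
  T.TTT
Step 2: 3 trees catch fire, 2 burn out
  TTF..
  TTTF.
  T.T.F
  TTTTT
  TTTTT
  T.TTT
Step 3: 3 trees catch fire, 3 burn out
  TF...
  TTF..
  T.T..
  TTTTF
  TTTTT
  T.TTT
Step 4: 5 trees catch fire, 3 burn out
  F....
  TF...
  T.F..
  TTTF.
  TTTTF
  T.TTT
Step 5: 4 trees catch fire, 5 burn out
  .....
  F....
  T....
  TTF..
  TTTF.
  T.TTF
Step 6: 4 trees catch fire, 4 burn out
  .....
  .....
  F....
  TF...
  TTF..
  T.TF.

.....
.....
F....
TF...
TTF..
T.TF.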